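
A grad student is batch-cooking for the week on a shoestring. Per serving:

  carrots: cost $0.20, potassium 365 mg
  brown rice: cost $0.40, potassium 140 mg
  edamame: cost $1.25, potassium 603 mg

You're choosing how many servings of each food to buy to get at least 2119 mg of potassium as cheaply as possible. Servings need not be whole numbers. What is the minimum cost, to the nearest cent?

$1.16

Cost per mg of potassium: carrots $0.0005, edamame $0.0021, brown rice $0.0029.
With no serving limits, use only carrots: 2119 mg / 365 mg = 5.805 servings × $0.20 = $1.16.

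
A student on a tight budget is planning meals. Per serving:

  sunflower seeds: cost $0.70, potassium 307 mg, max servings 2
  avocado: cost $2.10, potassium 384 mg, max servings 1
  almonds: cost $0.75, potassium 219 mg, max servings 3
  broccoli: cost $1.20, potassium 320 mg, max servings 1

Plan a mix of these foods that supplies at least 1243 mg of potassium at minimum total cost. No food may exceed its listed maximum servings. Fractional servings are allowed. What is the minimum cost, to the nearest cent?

$3.55

Cost per mg of potassium: sunflower seeds $0.0023, almonds $0.0034, broccoli $0.0037, avocado $0.0055.
Take 2 servings of sunflower seeds: +614.0 mg potassium for $1.40 (total $1.40, still need 629.0 mg).
Take 2.872 servings of almonds: +629.0 mg potassium for $2.15 (total $3.55, still need 0.0 mg).
Greedy by cheapest-per-mg is optimal for a single linear constraint, so the minimum cost is $3.55.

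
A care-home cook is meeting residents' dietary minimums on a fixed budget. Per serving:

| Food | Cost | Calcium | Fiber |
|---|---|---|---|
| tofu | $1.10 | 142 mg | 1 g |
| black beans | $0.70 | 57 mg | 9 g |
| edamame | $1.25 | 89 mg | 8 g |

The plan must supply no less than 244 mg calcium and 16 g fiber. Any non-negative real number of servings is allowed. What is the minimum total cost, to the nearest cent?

$2.32

The cheapest plan sits at a corner of the feasible region — with two constraints it uses at most two foods.
tofu only: max(244/142, 16/1) = 16 servings → $17.60.
black beans only: max(244/57, 16/9) = 4.281 servings → $3.00.
edamame only: max(244/89, 16/8) = 2.742 servings → $3.43.
tofu + black beans with both tight: 1.052 servings and 1.661 servings → $2.32.
tofu + edamame with both tight: 0.5043 servings and 1.937 servings → $2.98.
black beans + edamame: the both-tight solution has a negative serving — not a feasible corner.
The minimum over all feasible corners is $2.32.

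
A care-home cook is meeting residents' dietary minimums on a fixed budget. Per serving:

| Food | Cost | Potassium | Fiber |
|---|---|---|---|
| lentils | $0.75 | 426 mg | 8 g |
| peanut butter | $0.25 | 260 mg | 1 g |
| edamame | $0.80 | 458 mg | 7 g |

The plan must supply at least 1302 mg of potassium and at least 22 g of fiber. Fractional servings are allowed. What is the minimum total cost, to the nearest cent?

$2.16

A basic optimal solution has at most two foods positive. Try each food alone and each pair with both targets met exactly.
lentils only: max(1302/426, 22/8) = 3.056 servings → $2.29.
peanut butter only: max(1302/260, 22/1) = 22 servings → $5.50.
edamame only: max(1302/458, 22/7) = 3.143 servings → $2.51.
lentils + peanut butter with both tight: 2.671 servings and 0.6312 servings → $2.16.
lentils + edamame with both tight: 1.411 servings and 1.531 servings → $2.28.
peanut butter + edamame: intersection lies outside the first quadrant.
So the least-cost plan costs $2.16.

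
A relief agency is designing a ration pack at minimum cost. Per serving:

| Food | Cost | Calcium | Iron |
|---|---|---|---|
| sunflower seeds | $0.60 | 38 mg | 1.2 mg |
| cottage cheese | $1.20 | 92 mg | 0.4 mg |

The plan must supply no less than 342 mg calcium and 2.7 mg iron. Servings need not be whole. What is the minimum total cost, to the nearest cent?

$4.58

sunflower seeds only: max(342/38, 2.7/1.2) = 9 servings → $5.40.
cottage cheese only: max(342/92, 2.7/0.4) = 6.75 servings → $8.10.
sunflower seeds + cottage cheese with both tight: 1.172 servings and 3.233 servings → $4.58.
The minimum over all feasible corners is $4.58.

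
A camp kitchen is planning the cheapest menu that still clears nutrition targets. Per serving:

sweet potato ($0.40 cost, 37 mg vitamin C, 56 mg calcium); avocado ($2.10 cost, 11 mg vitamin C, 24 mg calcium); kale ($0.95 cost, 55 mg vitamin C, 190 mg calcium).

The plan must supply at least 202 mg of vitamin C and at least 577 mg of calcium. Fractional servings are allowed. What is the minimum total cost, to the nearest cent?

$3.09

With two linear requirements the optimum uses one or two foods; enumerate the corners.
sweet potato only: max(202/37, 577/56) = 10.3 servings → $4.12.
avocado only: max(202/11, 577/24) = 24.04 servings → $50.49.
kale only: max(202/55, 577/190) = 3.673 servings → $3.49.
sweet potato + avocado: the both-tight solution has a negative serving — not a feasible corner.
sweet potato + kale with both tight: 1.682 servings and 2.541 servings → $3.09.
avocado + kale with both tight: 8.63 servings and 1.947 servings → $19.97.
Cheapest feasible corner: $3.09.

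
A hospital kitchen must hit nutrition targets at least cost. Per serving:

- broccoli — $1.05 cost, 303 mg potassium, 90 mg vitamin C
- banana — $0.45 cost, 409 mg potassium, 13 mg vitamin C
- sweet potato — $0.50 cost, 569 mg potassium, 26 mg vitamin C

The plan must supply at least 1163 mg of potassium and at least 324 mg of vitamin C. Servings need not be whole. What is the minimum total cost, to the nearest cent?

$3.81

Two binding constraints pin down two serving amounts, so the optimal mix uses at most two foods. The candidates are each food alone (scaled to the tighter of potassium/vitamin C) and each pair with both constraints tight.
broccoli only: max(1163/303, 324/90) = 3.838 servings → $4.03.
banana only: max(1163/409, 324/13) = 24.92 servings → $11.22.
sweet potato only: max(1163/569, 324/26) = 12.46 servings → $6.23.
broccoli + banana with both tight: 3.571 servings and 0.1977 servings → $3.84.
broccoli + sweet potato with both tight: 3.557 servings and 0.15 servings → $3.81.
banana + sweet potato with both targets exact would need a negative amount; discard.
Cheapest feasible corner: $3.81.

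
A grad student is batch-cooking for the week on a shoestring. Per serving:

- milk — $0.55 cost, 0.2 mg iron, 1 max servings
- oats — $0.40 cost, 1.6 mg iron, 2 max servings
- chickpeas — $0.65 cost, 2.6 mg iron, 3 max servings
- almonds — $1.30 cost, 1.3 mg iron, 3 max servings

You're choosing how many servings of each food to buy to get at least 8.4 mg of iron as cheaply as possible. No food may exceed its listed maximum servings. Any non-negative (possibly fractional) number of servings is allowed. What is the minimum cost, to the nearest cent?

$2.10

Cost per mg of iron: oats $0.2500, chickpeas $0.2500, almonds $1.0000, milk $2.7500.
Take 2 servings of oats: +3.2 mg iron for $0.80 (total $0.80, still need 5.2 mg).
Take 2 servings of chickpeas: +5.2 mg iron for $1.30 (total $2.10, still need 0.0 mg).
Greedy by cheapest-per-mg is optimal for a single linear constraint, so the minimum cost is $2.10.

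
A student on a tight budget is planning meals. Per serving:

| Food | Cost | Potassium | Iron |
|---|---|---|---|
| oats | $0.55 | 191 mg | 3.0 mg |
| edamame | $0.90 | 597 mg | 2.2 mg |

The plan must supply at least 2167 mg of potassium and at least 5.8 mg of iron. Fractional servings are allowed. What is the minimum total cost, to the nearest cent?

A basic optimal solution has at most two foods positive. Try each food alone and each pair with both targets met exactly.
oats only: max(2167/191, 5.8/3.0) = 11.35 servings → $6.24.
edamame only: max(2167/597, 5.8/2.2) = 3.63 servings → $3.27.
oats + edamame: the both-tight solution has a negative serving — not a feasible corner.
The minimum over all feasible corners is $3.27.

$3.27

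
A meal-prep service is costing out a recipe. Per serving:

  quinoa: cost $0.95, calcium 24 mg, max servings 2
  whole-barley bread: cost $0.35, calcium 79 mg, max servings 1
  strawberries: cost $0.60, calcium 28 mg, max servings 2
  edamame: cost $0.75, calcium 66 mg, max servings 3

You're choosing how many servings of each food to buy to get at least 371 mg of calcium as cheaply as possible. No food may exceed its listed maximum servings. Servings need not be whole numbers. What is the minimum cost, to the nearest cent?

$5.30

Cost per mg of calcium: whole-barley bread $0.0044, edamame $0.0114, strawberries $0.0214, quinoa $0.0396.
Take 1 serving of whole-barley bread: +79.0 mg calcium for $0.35 (total $0.35, still need 292.0 mg).
Take 3 servings of edamame: +198.0 mg calcium for $2.25 (total $2.60, still need 94.0 mg).
Take 2 servings of strawberries: +56.0 mg calcium for $1.20 (total $3.80, still need 38.0 mg).
Take 1.583 servings of quinoa: +38.0 mg calcium for $1.50 (total $5.30, still need 0.0 mg).
Greedy by cheapest-per-mg is optimal for a single linear constraint, so the minimum cost is $5.30.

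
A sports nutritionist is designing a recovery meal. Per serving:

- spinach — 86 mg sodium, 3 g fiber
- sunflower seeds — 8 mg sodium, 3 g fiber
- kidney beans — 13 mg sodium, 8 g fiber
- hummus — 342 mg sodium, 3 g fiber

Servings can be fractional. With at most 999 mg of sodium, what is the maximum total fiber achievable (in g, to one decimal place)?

Fiber per mg sodium: kidney beans 0.6154, sunflower seeds 0.375, spinach 0.03488, hummus 0.008772.
With no serving limits, spend the whole sodium allowance on kidney beans: 999 mg / 13 mg × 8 g = 614.8 g.

614.8 g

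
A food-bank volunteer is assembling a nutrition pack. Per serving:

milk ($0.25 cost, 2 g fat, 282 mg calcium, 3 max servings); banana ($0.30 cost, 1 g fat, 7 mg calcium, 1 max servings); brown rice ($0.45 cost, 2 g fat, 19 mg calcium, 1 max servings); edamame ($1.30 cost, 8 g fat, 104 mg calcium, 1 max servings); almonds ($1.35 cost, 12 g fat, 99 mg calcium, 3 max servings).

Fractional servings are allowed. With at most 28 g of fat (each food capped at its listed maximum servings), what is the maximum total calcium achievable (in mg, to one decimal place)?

Calcium per g fat: milk 141, edamame 13, brown rice 9.5, almonds 8.25, banana 7.
Take 3 servings of milk: uses 6 g fat, +846.0 mg calcium (running total 846.0 mg).
Take 1 serving of edamame: uses 8 g fat, +104.0 mg calcium (running total 950.0 mg).
Take 1 serving of brown rice: uses 2 g fat, +19.0 mg calcium (running total 969.0 mg).
Take 1 serving of almonds: uses 12 g fat, +99.0 mg calcium (running total 1068.0 mg).
Greedy by best ratio exhausts the fat allowance optimally: 1068.0 mg.

1068.0 mg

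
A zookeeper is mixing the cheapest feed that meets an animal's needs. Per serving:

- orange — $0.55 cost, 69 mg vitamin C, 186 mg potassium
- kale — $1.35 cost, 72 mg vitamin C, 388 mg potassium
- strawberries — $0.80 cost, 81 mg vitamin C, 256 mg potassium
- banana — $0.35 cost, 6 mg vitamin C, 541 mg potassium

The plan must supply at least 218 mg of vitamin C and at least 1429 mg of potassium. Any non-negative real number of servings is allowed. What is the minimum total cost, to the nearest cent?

At the optimum either one food covers both requirements or two foods hit both targets exactly; no other combination can be cheaper.
orange only: max(218/69, 1429/186) = 7.683 servings → $4.23.
kale only: max(218/72, 1429/388) = 3.683 servings → $4.97.
strawberries only: max(218/81, 1429/256) = 5.582 servings → $4.47.
banana only: max(218/6, 1429/541) = 36.33 servings → $12.72.
orange + kale: intersection lies outside the first quadrant.
orange + strawberries: the both-tight solution has a negative serving — not a feasible corner.
orange + banana with both tight: 3.02 servings and 1.603 servings → $2.22.
kale + strawberries: intersection lies outside the first quadrant.
kale + banana with both tight: 2.986 servings and 0.4998 servings → $4.21.
strawberries + banana with both tight: 2.586 servings and 1.418 servings → $2.57.
Cheapest feasible corner: $2.22.

$2.22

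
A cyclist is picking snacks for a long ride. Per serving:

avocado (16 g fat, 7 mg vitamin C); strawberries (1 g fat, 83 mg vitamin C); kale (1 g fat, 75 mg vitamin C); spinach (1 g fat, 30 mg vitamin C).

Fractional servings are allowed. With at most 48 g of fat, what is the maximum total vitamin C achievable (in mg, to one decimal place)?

Vitamin C per g fat: strawberries 83, kale 75, spinach 30, avocado 0.4375.
With no serving limits, spend the whole fat allowance on strawberries: 48 g / 1 g × 83 mg = 3984.0 mg.

3984.0 mg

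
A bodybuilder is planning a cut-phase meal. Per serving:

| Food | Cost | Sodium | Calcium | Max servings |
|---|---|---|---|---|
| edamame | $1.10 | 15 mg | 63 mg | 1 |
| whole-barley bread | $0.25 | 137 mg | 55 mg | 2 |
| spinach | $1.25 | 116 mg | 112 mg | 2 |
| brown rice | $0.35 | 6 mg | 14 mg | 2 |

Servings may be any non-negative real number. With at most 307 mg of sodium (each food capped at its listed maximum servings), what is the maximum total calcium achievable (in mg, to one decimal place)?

334.3 mg

Calcium per mg sodium: edamame 4.2, brown rice 2.333, spinach 0.9655, whole-barley bread 0.4015.
Take 1 serving of edamame: uses 15 mg sodium, +63.0 mg calcium (running total 63.0 mg).
Take 2 servings of brown rice: uses 12 mg sodium, +28.0 mg calcium (running total 91.0 mg).
Take 2 servings of spinach: uses 232 mg sodium, +224.0 mg calcium (running total 315.0 mg).
Take 0.3504 servings of whole-barley bread: uses 48 mg sodium, +19.3 mg calcium (running total 334.3 mg).
Greedy by best ratio exhausts the sodium allowance optimally: 334.3 mg.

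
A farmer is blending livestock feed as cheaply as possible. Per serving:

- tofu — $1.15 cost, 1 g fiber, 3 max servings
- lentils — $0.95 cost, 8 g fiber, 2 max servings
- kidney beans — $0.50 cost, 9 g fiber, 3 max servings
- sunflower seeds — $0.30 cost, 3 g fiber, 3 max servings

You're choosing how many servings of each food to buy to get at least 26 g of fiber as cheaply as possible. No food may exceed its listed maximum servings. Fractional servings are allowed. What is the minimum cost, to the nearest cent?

Cost per g of fiber: kidney beans $0.0556, sunflower seeds $0.1000, lentils $0.1187, tofu $1.1500.
Take 2.889 servings of kidney beans: +26.0 g fiber for $1.44 (total $1.44, still need 0.0 g).
Filling from the cheapest source first is optimal under one linear minimum: $1.44.

$1.44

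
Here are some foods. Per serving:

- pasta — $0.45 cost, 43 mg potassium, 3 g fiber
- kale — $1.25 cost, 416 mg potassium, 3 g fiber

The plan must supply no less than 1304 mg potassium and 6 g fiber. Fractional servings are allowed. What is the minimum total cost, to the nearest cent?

$3.92

For a min-cost LP with two ≥-constraints, a basic feasible solution has at most two positive variables.
pasta only: max(1304/43, 6/3) = 30.33 servings → $13.65.
kale only: max(1304/416, 6/3) = 3.135 servings → $3.92.
pasta + kale with both targets exact would need a negative amount; discard.
Cheapest feasible corner: $3.92.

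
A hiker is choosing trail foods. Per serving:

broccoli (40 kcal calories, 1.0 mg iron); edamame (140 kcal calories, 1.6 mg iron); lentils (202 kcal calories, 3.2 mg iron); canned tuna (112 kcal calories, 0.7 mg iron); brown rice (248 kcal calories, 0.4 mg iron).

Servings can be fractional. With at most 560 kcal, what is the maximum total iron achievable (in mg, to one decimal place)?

14.0 mg

Iron per kcal: broccoli 0.025, lentils 0.01584, edamame 0.01143, canned tuna 0.00625, brown rice 0.001613.
With no serving limits, spend the whole calories allowance on broccoli: 560 kcal / 40 kcal × 1.0 mg = 14.0 mg.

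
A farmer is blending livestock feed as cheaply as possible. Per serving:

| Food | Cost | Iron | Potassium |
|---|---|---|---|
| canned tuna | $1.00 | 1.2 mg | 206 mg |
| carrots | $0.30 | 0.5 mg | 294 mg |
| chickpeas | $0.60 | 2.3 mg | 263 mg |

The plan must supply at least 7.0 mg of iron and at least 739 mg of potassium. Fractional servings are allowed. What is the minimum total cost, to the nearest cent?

Compare the cost at each extreme point of the feasible region.
canned tuna only: max(7.0/1.2, 739/206) = 5.833 servings → $5.83.
carrots only: max(7.0/0.5, 739/294) = 14 servings → $4.20.
chickpeas only: max(7.0/2.3, 739/263) = 3.043 servings → $1.83.
canned tuna + carrots: the both-tight solution has a negative serving — not a feasible corner.
canned tuna + chickpeas with both targets exact would need a negative amount; discard.
carrots + chickpeas: the both-tight solution has a negative serving — not a feasible corner.
Cheapest feasible corner: $1.83.

$1.83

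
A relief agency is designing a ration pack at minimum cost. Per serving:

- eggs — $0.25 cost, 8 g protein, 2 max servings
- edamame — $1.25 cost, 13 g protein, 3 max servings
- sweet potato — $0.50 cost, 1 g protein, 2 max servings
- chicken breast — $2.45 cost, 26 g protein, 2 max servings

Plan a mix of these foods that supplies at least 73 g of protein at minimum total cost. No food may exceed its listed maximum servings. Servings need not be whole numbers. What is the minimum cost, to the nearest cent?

$5.88

Cost per g of protein: eggs $0.0312, chicken breast $0.0942, edamame $0.0962, sweet potato $0.5000.
Take 2 servings of eggs: +16.0 g protein for $0.50 (total $0.50, still need 57.0 g).
Take 2 servings of chicken breast: +52.0 g protein for $4.90 (total $5.40, still need 5.0 g).
Take 0.3846 servings of edamame: +5.0 g protein for $0.48 (total $5.88, still need 0.0 g).
Filling from the cheapest source first is optimal under one linear minimum: $5.88.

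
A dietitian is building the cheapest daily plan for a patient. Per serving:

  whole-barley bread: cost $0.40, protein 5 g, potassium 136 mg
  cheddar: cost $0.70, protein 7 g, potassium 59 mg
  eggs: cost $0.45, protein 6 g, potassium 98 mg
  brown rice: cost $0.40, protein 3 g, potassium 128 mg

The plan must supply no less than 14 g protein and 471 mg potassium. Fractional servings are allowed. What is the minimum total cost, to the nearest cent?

Check every corner: each single food scaled to meet both minima, and each pair solved so both constraints bind.
whole-barley bread only: max(14/5, 471/136) = 3.463 servings → $1.39.
cheddar only: max(14/7, 471/59) = 7.983 servings → $5.59.
eggs only: max(14/6, 471/98) = 4.806 servings → $2.16.
brown rice only: max(14/3, 471/128) = 4.667 servings → $1.87.
whole-barley bread + cheddar: the both-tight solution has a negative serving — not a feasible corner.
whole-barley bread + eggs: the both-tight solution has a negative serving — not a feasible corner.
whole-barley bread + brown rice with both tight: 1.634 servings and 1.944 servings → $1.43.
cheddar + eggs with both targets exact would need a negative amount; discard.
cheddar + brown rice with both tight: 0.5271 servings and 3.437 servings → $1.74.
eggs + brown rice with both tight: 0.7996 servings and 3.068 servings → $1.59.
So the least-cost plan costs $1.39.

$1.39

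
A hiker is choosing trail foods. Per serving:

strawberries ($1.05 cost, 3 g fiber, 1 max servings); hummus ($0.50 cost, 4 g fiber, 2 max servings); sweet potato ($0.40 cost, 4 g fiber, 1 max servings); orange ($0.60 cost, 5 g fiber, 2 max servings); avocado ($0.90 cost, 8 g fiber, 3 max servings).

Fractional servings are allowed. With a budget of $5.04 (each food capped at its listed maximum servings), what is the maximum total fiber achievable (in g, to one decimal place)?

Fiber per dollar: sweet potato 10, avocado 8.889, orange 8.333, hummus 8, strawberries 2.857.
Take 1 serving of sweet potato: spends $0.40, +4.0 g fiber (running total 4.0 g).
Take 3 servings of avocado: spends $2.70, +24.0 g fiber (running total 28.0 g).
Take 2 servings of orange: spends $1.20, +10.0 g fiber (running total 38.0 g).
Take 1.48 servings of hummus: spends $0.74, +5.9 g fiber (running total 43.9 g).
Greedy by best ratio exhausts the cost allowance optimally: 43.9 g.

43.9 g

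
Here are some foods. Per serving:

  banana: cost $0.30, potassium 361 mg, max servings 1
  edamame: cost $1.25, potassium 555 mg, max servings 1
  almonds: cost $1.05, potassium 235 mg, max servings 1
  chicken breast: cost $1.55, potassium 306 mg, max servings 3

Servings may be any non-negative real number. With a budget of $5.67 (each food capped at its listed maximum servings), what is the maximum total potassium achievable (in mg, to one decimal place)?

1757.1 mg

Potassium per dollar: banana 1203, edamame 444, almonds 223.8, chicken breast 197.4.
Take 1 serving of banana: spends $0.30, +361.0 mg potassium (running total 361.0 mg).
Take 1 serving of edamame: spends $1.25, +555.0 mg potassium (running total 916.0 mg).
Take 1 serving of almonds: spends $1.05, +235.0 mg potassium (running total 1151.0 mg).
Take 1.981 servings of chicken breast: spends $3.07, +606.1 mg potassium (running total 1757.1 mg).
Greedy by best ratio exhausts the cost allowance optimally: 1757.1 mg.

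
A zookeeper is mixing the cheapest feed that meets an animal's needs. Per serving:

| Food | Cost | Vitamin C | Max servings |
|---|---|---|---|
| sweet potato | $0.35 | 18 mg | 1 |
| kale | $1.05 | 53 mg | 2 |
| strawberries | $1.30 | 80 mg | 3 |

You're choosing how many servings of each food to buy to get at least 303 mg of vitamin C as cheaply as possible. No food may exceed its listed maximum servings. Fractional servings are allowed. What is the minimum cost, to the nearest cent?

Cost per mg of vitamin C: strawberries $0.0163, sweet potato $0.0194, kale $0.0198.
Take 3 servings of strawberries: +240.0 mg vitamin C for $3.90 (total $3.90, still need 63.0 mg).
Take 1 serving of sweet potato: +18.0 mg vitamin C for $0.35 (total $4.25, still need 45.0 mg).
Take 0.8491 servings of kale: +45.0 mg vitamin C for $0.89 (total $5.14, still need 0.0 mg).
Greedy by cheapest-per-mg is optimal for a single linear constraint, so the minimum cost is $5.14.

$5.14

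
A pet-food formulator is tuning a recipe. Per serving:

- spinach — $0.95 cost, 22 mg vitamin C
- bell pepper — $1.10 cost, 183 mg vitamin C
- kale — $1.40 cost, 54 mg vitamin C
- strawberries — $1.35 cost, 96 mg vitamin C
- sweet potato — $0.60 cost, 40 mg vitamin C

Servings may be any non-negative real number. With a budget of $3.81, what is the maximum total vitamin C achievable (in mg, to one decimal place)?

633.8 mg

Vitamin C per dollar: bell pepper 166.4, strawberries 71.11, sweet potato 66.67, kale 38.57, spinach 23.16.
With no serving limits, spend the whole cost allowance on bell pepper: $3.81 / $1.10 × 183 mg = 633.8 mg.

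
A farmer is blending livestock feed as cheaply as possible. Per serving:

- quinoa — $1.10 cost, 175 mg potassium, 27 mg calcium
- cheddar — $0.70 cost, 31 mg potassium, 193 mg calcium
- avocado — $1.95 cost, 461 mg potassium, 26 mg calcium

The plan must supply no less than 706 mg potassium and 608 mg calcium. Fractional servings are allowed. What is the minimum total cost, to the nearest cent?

This is a tiny linear program; its minimum lies at a vertex of the feasible set. List the vertices and price them.
quinoa only: max(706/175, 608/27) = 22.52 servings → $24.77.
cheddar only: max(706/31, 608/193) = 22.77 servings → $15.94.
avocado only: max(706/461, 608/26) = 23.38 servings → $45.60.
quinoa + cheddar with both tight: 3.565 servings and 2.652 servings → $5.78.
quinoa + avocado with both targets exact would need a negative amount; discard.
cheddar + avocado with both tight: 2.971 servings and 1.332 servings → $4.68.
So the least-cost plan costs $4.68.

$4.68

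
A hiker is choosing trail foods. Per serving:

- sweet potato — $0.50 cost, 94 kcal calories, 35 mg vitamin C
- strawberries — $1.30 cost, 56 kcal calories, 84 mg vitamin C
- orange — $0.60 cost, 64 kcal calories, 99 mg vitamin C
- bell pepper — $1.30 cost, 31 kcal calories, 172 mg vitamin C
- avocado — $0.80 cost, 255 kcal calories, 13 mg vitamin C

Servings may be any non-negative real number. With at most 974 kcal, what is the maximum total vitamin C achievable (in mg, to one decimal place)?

Vitamin C per kcal: bell pepper 5.548, orange 1.547, strawberries 1.5, sweet potato 0.3723, avocado 0.05098.
With no serving limits, spend the whole calories allowance on bell pepper: 974 kcal / 31 kcal × 172 mg = 5404.1 mg.

5404.1 mg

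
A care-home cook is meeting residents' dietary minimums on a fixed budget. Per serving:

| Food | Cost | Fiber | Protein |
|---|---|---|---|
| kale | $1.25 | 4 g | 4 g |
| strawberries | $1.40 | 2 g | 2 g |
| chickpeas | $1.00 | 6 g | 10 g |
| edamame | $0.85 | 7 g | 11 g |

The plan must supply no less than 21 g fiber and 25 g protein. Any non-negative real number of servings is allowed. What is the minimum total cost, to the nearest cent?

$2.55

With two linear requirements the optimum uses one or two foods; enumerate the corners.
kale only: max(21/4, 25/4) = 6.25 servings → $7.81.
strawberries only: max(21/2, 25/2) = 12.5 servings → $17.50.
chickpeas only: max(21/6, 25/10) = 3.5 servings → $3.50.
edamame only: max(21/7, 25/11) = 3 servings → $2.55.
kale + strawberries (both tight): parallel constraints — no distinct corner.
kale + chickpeas with both tight: 3.75 servings and 1 serving → $5.69.
kale + edamame with both tight: 3.5 servings and 1 serving → $5.22.
strawberries + chickpeas with both tight: 7.5 servings and 1 serving → $11.50.
strawberries + edamame with both tight: 7 servings and 1 serving → $10.65.
chickpeas + edamame: the both-tight solution has a negative serving — not a feasible corner.
So the least-cost plan costs $2.55.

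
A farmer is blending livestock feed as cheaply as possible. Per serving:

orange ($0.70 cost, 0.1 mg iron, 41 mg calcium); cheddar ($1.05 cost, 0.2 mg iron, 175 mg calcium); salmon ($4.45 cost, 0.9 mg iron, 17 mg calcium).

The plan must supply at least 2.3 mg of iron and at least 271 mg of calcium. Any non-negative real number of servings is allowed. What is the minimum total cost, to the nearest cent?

$11.45

orange only: max(2.3/0.1, 271/41) = 23 servings → $16.10.
cheddar only: max(2.3/0.2, 271/175) = 11.5 servings → $12.07.
salmon only: max(2.3/0.9, 271/17) = 15.94 servings → $70.94.
orange + cheddar with both targets exact would need a negative amount; discard.
orange + salmon with both tight: 5.818 servings and 1.909 servings → $12.57.
cheddar + salmon with both tight: 1.329 servings and 2.26 servings → $11.45.
Cheapest feasible corner: $11.45.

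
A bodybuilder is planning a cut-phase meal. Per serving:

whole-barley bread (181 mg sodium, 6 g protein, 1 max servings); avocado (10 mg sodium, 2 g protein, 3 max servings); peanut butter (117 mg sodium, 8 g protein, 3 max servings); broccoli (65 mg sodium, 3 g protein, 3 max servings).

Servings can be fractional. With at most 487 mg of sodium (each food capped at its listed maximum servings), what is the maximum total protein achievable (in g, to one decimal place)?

Protein per mg sodium: avocado 0.2, peanut butter 0.06838, broccoli 0.04615, whole-barley bread 0.03315.
Take 3 servings of avocado: uses 30 mg sodium, +6.0 g protein (running total 6.0 g).
Take 3 servings of peanut butter: uses 351 mg sodium, +24.0 g protein (running total 30.0 g).
Take 1.631 servings of broccoli: uses 106 mg sodium, +4.9 g protein (running total 34.9 g).
Greedy by best ratio exhausts the sodium allowance optimally: 34.9 g.

34.9 g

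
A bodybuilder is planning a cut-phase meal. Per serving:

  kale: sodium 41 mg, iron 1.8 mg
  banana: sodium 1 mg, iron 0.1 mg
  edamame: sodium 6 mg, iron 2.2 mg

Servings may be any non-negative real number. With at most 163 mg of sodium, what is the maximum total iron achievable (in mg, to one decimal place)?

59.8 mg

Iron per mg sodium: edamame 0.3667, banana 0.1, kale 0.0439.
With no serving limits, spend the whole sodium allowance on edamame: 163 mg / 6 mg × 2.2 mg = 59.8 mg.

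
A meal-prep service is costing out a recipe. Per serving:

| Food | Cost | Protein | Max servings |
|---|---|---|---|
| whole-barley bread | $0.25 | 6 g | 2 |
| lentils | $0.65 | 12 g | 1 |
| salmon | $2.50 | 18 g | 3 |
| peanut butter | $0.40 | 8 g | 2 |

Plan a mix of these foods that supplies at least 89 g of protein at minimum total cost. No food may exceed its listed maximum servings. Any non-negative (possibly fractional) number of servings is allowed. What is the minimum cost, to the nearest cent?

$8.76

Cost per g of protein: whole-barley bread $0.0417, peanut butter $0.0500, lentils $0.0542, salmon $0.1389.
Take 2 servings of whole-barley bread: +12.0 g protein for $0.50 (total $0.50, still need 77.0 g).
Take 2 servings of peanut butter: +16.0 g protein for $0.80 (total $1.30, still need 61.0 g).
Take 1 serving of lentils: +12.0 g protein for $0.65 (total $1.95, still need 49.0 g).
Take 2.722 servings of salmon: +49.0 g protein for $6.81 (total $8.76, still need 0.0 g).
Greedy by cheapest-per-g is optimal for a single linear constraint, so the minimum cost is $8.76.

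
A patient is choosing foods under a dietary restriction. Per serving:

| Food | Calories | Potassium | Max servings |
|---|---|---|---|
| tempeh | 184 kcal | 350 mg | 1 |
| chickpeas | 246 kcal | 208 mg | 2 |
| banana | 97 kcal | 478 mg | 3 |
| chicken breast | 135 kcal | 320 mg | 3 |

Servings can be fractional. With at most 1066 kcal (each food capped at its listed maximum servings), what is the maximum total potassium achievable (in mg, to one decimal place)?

2901.3 mg

Potassium per kcal: banana 4.928, chicken breast 2.37, tempeh 1.902, chickpeas 0.8455.
Take 3 servings of banana: uses 291 kcal, +1434.0 mg potassium (running total 1434.0 mg).
Take 3 servings of chicken breast: uses 405 kcal, +960.0 mg potassium (running total 2394.0 mg).
Take 1 serving of tempeh: uses 184 kcal, +350.0 mg potassium (running total 2744.0 mg).
Take 0.7561 servings of chickpeas: uses 186 kcal, +157.3 mg potassium (running total 2901.3 mg).
Filling greedily by potassium-per-kcal is optimal for one linear limit, giving 2901.3 mg.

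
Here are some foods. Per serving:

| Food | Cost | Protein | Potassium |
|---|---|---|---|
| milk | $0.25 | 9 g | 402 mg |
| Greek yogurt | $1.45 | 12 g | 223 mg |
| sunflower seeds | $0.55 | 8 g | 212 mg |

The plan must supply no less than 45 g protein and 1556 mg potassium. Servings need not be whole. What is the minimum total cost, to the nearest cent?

milk only: max(45/9, 1556/402) = 5 servings → $1.25.
Greek yogurt only: max(45/12, 1556/223) = 6.978 servings → $10.12.
sunflower seeds only: max(45/8, 1556/212) = 7.34 servings → $4.04.
milk + Greek yogurt with both tight: 3.066 servings and 1.45 servings → $2.87.
milk + sunflower seeds with both tight: 2.223 servings and 3.124 servings → $2.27.
Greek yogurt + sunflower seeds: intersection lies outside the first quadrant.
The minimum over all feasible corners is $1.25.

$1.25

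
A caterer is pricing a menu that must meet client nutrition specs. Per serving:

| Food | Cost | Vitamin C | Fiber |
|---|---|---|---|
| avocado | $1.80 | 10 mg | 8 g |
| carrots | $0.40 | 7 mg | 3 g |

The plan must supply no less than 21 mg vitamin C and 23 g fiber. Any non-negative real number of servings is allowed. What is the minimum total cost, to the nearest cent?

$3.07

The cheapest plan sits at a corner of the feasible region — with two constraints it uses at most two foods.
avocado only: max(21/10, 23/8) = 2.875 servings → $5.17.
carrots only: max(21/7, 23/3) = 7.667 servings → $3.07.
avocado + carrots: intersection lies outside the first quadrant.
Cheapest feasible corner: $3.07.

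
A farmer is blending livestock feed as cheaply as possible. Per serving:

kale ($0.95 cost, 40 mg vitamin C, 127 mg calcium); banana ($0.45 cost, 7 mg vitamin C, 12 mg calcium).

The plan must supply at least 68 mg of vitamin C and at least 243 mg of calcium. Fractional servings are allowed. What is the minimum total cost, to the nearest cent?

For a min-cost LP with two ≥-constraints, a basic feasible solution has at most two positive variables.
kale only: max(68/40, 243/127) = 1.913 servings → $1.82.
banana only: max(68/7, 243/12) = 20.25 servings → $9.11.
kale + banana: the both-tight solution has a negative serving — not a feasible corner.
Cheapest feasible corner: $1.82.

$1.82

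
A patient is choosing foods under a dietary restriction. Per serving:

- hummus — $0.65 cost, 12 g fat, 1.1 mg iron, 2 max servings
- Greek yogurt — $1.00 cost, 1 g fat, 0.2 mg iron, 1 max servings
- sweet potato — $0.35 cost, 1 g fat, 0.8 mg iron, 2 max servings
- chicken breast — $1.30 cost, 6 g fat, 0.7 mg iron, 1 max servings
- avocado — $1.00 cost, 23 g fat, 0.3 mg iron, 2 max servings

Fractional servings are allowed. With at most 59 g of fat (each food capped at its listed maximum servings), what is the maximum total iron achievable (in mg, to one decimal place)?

Iron per g fat: sweet potato 0.8, Greek yogurt 0.2, chicken breast 0.1167, hummus 0.09167, avocado 0.01304.
Take 2 servings of sweet potato: uses 2 g fat, +1.6 mg iron (running total 1.6 mg).
Take 1 serving of Greek yogurt: uses 1 g fat, +0.2 mg iron (running total 1.8 mg).
Take 1 serving of chicken breast: uses 6 g fat, +0.7 mg iron (running total 2.5 mg).
Take 2 servings of hummus: uses 24 g fat, +2.2 mg iron (running total 4.7 mg).
Take 1.13 servings of avocado: uses 26 g fat, +0.3 mg iron (running total 5.0 mg).
Greedy by best ratio exhausts the fat allowance optimally: 5.0 mg.

5.0 mg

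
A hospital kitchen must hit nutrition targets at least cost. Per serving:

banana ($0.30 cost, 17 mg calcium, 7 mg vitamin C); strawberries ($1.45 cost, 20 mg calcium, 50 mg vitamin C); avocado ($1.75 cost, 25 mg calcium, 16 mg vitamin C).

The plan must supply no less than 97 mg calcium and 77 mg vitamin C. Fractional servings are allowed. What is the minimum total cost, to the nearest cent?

$2.69

This is a tiny linear program; its minimum lies at a vertex of the feasible set. List the vertices and price them.
banana only: max(97/17, 77/7) = 11 servings → $3.30.
strawberries only: max(97/20, 77/50) = 4.85 servings → $7.03.
avocado only: max(97/25, 77/16) = 4.812 servings → $8.42.
banana + strawberries with both tight: 4.662 servings and 0.8873 servings → $2.69.
banana + avocado: intersection lies outside the first quadrant.
strawberries + avocado with both tight: 0.4011 servings and 3.559 servings → $6.81.
So the least-cost plan costs $2.69.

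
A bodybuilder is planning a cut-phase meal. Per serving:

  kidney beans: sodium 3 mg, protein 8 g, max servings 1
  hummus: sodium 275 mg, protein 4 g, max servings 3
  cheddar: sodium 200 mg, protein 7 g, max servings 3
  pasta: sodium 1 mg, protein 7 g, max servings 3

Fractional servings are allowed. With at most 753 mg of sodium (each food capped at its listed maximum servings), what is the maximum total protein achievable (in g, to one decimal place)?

Protein per mg sodium: pasta 7, kidney beans 2.667, cheddar 0.035, hummus 0.01455.
Take 3 servings of pasta: uses 3 mg sodium, +21.0 g protein (running total 21.0 g).
Take 1 serving of kidney beans: uses 3 mg sodium, +8.0 g protein (running total 29.0 g).
Take 3 servings of cheddar: uses 600 mg sodium, +21.0 g protein (running total 50.0 g).
Take 0.5345 servings of hummus: uses 147 mg sodium, +2.1 g protein (running total 52.1 g).
Greedy by best ratio exhausts the sodium allowance optimally: 52.1 g.

52.1 g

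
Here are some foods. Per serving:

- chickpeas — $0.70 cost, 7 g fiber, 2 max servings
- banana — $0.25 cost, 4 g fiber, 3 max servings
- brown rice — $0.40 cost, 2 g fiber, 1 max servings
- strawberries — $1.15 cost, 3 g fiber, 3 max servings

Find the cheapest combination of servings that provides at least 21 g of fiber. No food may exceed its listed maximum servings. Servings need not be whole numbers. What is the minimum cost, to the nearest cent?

Cost per g of fiber: banana $0.0625, chickpeas $0.1000, brown rice $0.2000, strawberries $0.3833.
Take 3 servings of banana: +12.0 g fiber for $0.75 (total $0.75, still need 9.0 g).
Take 1.286 servings of chickpeas: +9.0 g fiber for $0.90 (total $1.65, still need 0.0 g).
Greedy by cheapest-per-g is optimal for a single linear constraint, so the minimum cost is $1.65.

$1.65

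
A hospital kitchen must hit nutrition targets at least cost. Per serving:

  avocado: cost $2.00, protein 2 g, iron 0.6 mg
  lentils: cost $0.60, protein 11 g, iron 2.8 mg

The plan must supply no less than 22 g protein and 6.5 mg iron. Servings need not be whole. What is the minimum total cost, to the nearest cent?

A basic optimal solution has at most two foods positive. Try each food alone and each pair with both targets met exactly.
avocado only: max(22/2, 6.5/0.6) = 11 servings → $22.00.
lentils only: max(22/11, 6.5/2.8) = 2.321 servings → $1.39.
avocado + lentils with both tight: 9.9 servings and 0.2 servings → $19.92.
So the least-cost plan costs $1.39.

$1.39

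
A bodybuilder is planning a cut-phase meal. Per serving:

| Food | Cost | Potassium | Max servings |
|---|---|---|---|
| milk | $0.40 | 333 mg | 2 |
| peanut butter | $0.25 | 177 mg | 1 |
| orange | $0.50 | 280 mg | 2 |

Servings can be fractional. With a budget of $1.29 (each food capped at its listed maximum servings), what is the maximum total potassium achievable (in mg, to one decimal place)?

977.4 mg

Potassium per dollar: milk 832.5, peanut butter 708, orange 560.
Take 2 servings of milk: spends $0.80, +666.0 mg potassium (running total 666.0 mg).
Take 1 serving of peanut butter: spends $0.25, +177.0 mg potassium (running total 843.0 mg).
Take 0.48 servings of orange: spends $0.24, +134.4 mg potassium (running total 977.4 mg).
Filling greedily by potassium-per-dollar is optimal for one linear limit, giving 977.4 mg.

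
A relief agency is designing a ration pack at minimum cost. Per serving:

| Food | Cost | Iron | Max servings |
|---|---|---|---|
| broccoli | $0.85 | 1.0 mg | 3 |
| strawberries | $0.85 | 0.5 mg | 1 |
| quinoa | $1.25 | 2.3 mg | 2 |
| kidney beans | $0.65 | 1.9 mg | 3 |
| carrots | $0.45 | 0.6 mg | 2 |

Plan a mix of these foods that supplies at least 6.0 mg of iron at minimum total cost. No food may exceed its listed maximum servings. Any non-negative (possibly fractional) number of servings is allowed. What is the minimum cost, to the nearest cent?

$2.11

Cost per mg of iron: kidney beans $0.3421, quinoa $0.5435, carrots $0.7500, broccoli $0.8500, strawberries $1.7000.
Take 3 servings of kidney beans: +5.7 mg iron for $1.95 (total $1.95, still need 0.3 mg).
Take 0.1304 servings of quinoa: +0.3 mg iron for $0.16 (total $2.11, still need 0.0 mg).
Filling from the cheapest source first is optimal under one linear minimum: $2.11.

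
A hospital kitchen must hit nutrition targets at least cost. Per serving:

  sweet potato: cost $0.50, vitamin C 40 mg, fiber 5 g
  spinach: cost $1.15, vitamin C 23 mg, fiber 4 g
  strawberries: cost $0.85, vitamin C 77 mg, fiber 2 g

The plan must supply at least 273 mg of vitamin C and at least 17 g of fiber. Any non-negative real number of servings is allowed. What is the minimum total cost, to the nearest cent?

This is a tiny linear program; its minimum lies at a vertex of the feasible set. List the vertices and price them.
sweet potato only: max(273/40, 17/5) = 6.825 servings → $3.41.
spinach only: max(273/23, 17/4) = 11.87 servings → $13.65.
strawberries only: max(273/77, 17/2) = 8.5 servings → $7.22.
sweet potato + spinach: the both-tight solution has a negative serving — not a feasible corner.
sweet potato + strawberries with both tight: 2.502 servings and 2.246 servings → $3.16.
spinach + strawberries with both tight: 2.912 servings and 2.676 servings → $5.62.
Cheapest feasible corner: $3.16.

$3.16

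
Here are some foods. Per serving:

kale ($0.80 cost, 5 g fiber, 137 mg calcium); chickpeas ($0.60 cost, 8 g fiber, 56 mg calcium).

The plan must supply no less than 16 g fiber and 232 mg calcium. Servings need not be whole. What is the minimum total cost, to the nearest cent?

kale only: max(16/5, 232/137) = 3.2 servings → $2.56.
chickpeas only: max(16/8, 232/56) = 4.143 servings → $2.49.
kale + chickpeas with both tight: 1.176 servings and 1.265 servings → $1.70.
Cheapest feasible corner: $1.70.

$1.70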